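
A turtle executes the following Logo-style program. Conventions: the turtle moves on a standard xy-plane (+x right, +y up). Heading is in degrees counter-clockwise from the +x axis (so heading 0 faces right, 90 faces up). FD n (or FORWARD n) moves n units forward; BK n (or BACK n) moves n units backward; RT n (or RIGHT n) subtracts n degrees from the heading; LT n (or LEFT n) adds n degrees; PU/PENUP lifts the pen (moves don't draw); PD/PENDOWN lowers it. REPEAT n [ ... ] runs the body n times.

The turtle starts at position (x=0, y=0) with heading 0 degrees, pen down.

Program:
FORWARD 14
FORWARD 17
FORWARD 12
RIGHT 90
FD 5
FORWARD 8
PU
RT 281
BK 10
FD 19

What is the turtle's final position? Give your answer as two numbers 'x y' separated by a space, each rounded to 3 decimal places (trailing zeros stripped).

Answer: 51.835 -14.717

Derivation:
Executing turtle program step by step:
Start: pos=(0,0), heading=0, pen down
FD 14: (0,0) -> (14,0) [heading=0, draw]
FD 17: (14,0) -> (31,0) [heading=0, draw]
FD 12: (31,0) -> (43,0) [heading=0, draw]
RT 90: heading 0 -> 270
FD 5: (43,0) -> (43,-5) [heading=270, draw]
FD 8: (43,-5) -> (43,-13) [heading=270, draw]
PU: pen up
RT 281: heading 270 -> 349
BK 10: (43,-13) -> (33.184,-11.092) [heading=349, move]
FD 19: (33.184,-11.092) -> (51.835,-14.717) [heading=349, move]
Final: pos=(51.835,-14.717), heading=349, 5 segment(s) drawn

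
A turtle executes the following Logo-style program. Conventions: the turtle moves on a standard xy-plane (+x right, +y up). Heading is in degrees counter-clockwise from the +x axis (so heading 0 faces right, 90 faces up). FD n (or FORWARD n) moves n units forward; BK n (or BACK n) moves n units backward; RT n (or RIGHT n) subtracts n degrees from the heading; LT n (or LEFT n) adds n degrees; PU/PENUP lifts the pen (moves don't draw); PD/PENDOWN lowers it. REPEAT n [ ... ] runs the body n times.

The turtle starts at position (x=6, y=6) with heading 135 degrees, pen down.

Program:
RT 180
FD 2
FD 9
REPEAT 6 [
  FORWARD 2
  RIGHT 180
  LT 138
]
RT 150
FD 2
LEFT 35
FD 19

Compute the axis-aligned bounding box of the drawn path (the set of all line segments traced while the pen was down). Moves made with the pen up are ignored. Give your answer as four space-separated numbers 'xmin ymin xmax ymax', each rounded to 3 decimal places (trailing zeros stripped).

Answer: 6 -21.005 21.67 6

Derivation:
Executing turtle program step by step:
Start: pos=(6,6), heading=135, pen down
RT 180: heading 135 -> 315
FD 2: (6,6) -> (7.414,4.586) [heading=315, draw]
FD 9: (7.414,4.586) -> (13.778,-1.778) [heading=315, draw]
REPEAT 6 [
  -- iteration 1/6 --
  FD 2: (13.778,-1.778) -> (15.192,-3.192) [heading=315, draw]
  RT 180: heading 315 -> 135
  LT 138: heading 135 -> 273
  -- iteration 2/6 --
  FD 2: (15.192,-3.192) -> (15.297,-5.19) [heading=273, draw]
  RT 180: heading 273 -> 93
  LT 138: heading 93 -> 231
  -- iteration 3/6 --
  FD 2: (15.297,-5.19) -> (14.038,-6.744) [heading=231, draw]
  RT 180: heading 231 -> 51
  LT 138: heading 51 -> 189
  -- iteration 4/6 --
  FD 2: (14.038,-6.744) -> (12.063,-7.057) [heading=189, draw]
  RT 180: heading 189 -> 9
  LT 138: heading 9 -> 147
  -- iteration 5/6 --
  FD 2: (12.063,-7.057) -> (10.386,-5.968) [heading=147, draw]
  RT 180: heading 147 -> 327
  LT 138: heading 327 -> 105
  -- iteration 6/6 --
  FD 2: (10.386,-5.968) -> (9.868,-4.036) [heading=105, draw]
  RT 180: heading 105 -> 285
  LT 138: heading 285 -> 63
]
RT 150: heading 63 -> 273
FD 2: (9.868,-4.036) -> (9.973,-6.033) [heading=273, draw]
LT 35: heading 273 -> 308
FD 19: (9.973,-6.033) -> (21.67,-21.005) [heading=308, draw]
Final: pos=(21.67,-21.005), heading=308, 10 segment(s) drawn

Segment endpoints: x in {6, 7.414, 9.868, 9.973, 10.386, 12.063, 13.778, 14.038, 15.192, 15.297, 21.67}, y in {-21.005, -7.057, -6.744, -6.033, -5.968, -5.19, -4.036, -3.192, -1.778, 4.586, 6}
xmin=6, ymin=-21.005, xmax=21.67, ymax=6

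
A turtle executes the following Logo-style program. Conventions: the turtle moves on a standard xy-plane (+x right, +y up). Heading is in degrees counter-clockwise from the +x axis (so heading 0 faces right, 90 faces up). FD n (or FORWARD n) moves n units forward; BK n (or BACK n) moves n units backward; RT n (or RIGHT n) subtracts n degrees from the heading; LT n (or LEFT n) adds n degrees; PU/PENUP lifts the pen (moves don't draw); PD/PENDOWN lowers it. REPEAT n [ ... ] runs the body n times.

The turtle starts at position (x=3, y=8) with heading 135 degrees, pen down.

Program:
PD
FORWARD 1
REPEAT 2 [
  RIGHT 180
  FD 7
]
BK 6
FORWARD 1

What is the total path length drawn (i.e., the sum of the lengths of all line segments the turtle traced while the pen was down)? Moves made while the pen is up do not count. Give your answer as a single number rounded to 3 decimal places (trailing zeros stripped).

Executing turtle program step by step:
Start: pos=(3,8), heading=135, pen down
PD: pen down
FD 1: (3,8) -> (2.293,8.707) [heading=135, draw]
REPEAT 2 [
  -- iteration 1/2 --
  RT 180: heading 135 -> 315
  FD 7: (2.293,8.707) -> (7.243,3.757) [heading=315, draw]
  -- iteration 2/2 --
  RT 180: heading 315 -> 135
  FD 7: (7.243,3.757) -> (2.293,8.707) [heading=135, draw]
]
BK 6: (2.293,8.707) -> (6.536,4.464) [heading=135, draw]
FD 1: (6.536,4.464) -> (5.828,5.172) [heading=135, draw]
Final: pos=(5.828,5.172), heading=135, 5 segment(s) drawn

Segment lengths:
  seg 1: (3,8) -> (2.293,8.707), length = 1
  seg 2: (2.293,8.707) -> (7.243,3.757), length = 7
  seg 3: (7.243,3.757) -> (2.293,8.707), length = 7
  seg 4: (2.293,8.707) -> (6.536,4.464), length = 6
  seg 5: (6.536,4.464) -> (5.828,5.172), length = 1
Total = 22

Answer: 22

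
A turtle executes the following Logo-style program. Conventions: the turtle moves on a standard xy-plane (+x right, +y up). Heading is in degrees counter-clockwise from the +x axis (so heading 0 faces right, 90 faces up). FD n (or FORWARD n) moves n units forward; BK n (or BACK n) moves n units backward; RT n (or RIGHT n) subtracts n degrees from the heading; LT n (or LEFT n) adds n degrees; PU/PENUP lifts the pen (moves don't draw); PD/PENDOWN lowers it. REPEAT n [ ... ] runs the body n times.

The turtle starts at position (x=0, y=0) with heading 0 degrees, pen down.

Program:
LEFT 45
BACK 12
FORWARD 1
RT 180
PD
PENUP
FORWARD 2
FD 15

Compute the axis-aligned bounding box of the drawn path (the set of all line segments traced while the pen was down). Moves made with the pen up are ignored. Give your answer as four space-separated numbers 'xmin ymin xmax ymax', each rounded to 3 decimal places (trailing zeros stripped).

Executing turtle program step by step:
Start: pos=(0,0), heading=0, pen down
LT 45: heading 0 -> 45
BK 12: (0,0) -> (-8.485,-8.485) [heading=45, draw]
FD 1: (-8.485,-8.485) -> (-7.778,-7.778) [heading=45, draw]
RT 180: heading 45 -> 225
PD: pen down
PU: pen up
FD 2: (-7.778,-7.778) -> (-9.192,-9.192) [heading=225, move]
FD 15: (-9.192,-9.192) -> (-19.799,-19.799) [heading=225, move]
Final: pos=(-19.799,-19.799), heading=225, 2 segment(s) drawn

Segment endpoints: x in {-8.485, -7.778, 0}, y in {-8.485, -7.778, 0}
xmin=-8.485, ymin=-8.485, xmax=0, ymax=0

Answer: -8.485 -8.485 0 0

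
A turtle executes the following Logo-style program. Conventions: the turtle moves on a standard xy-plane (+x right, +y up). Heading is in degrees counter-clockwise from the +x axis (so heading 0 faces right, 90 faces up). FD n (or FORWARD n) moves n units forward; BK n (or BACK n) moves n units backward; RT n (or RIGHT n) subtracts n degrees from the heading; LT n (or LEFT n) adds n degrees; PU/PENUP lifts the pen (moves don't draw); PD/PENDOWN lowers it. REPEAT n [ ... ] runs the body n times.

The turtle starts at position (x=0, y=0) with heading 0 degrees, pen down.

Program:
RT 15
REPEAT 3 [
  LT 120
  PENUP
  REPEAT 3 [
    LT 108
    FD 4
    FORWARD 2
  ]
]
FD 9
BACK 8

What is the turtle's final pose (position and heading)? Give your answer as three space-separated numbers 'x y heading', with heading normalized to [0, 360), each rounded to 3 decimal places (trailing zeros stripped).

Executing turtle program step by step:
Start: pos=(0,0), heading=0, pen down
RT 15: heading 0 -> 345
REPEAT 3 [
  -- iteration 1/3 --
  LT 120: heading 345 -> 105
  PU: pen up
  REPEAT 3 [
    -- iteration 1/3 --
    LT 108: heading 105 -> 213
    FD 4: (0,0) -> (-3.355,-2.179) [heading=213, move]
    FD 2: (-3.355,-2.179) -> (-5.032,-3.268) [heading=213, move]
    -- iteration 2/3 --
    LT 108: heading 213 -> 321
    FD 4: (-5.032,-3.268) -> (-1.923,-5.785) [heading=321, move]
    FD 2: (-1.923,-5.785) -> (-0.369,-7.044) [heading=321, move]
    -- iteration 3/3 --
    LT 108: heading 321 -> 69
    FD 4: (-0.369,-7.044) -> (1.064,-3.309) [heading=69, move]
    FD 2: (1.064,-3.309) -> (1.781,-1.442) [heading=69, move]
  ]
  -- iteration 2/3 --
  LT 120: heading 69 -> 189
  PU: pen up
  REPEAT 3 [
    -- iteration 1/3 --
    LT 108: heading 189 -> 297
    FD 4: (1.781,-1.442) -> (3.597,-5.006) [heading=297, move]
    FD 2: (3.597,-5.006) -> (4.505,-6.788) [heading=297, move]
    -- iteration 2/3 --
    LT 108: heading 297 -> 45
    FD 4: (4.505,-6.788) -> (7.333,-3.96) [heading=45, move]
    FD 2: (7.333,-3.96) -> (8.748,-2.546) [heading=45, move]
    -- iteration 3/3 --
    LT 108: heading 45 -> 153
    FD 4: (8.748,-2.546) -> (5.184,-0.73) [heading=153, move]
    FD 2: (5.184,-0.73) -> (3.402,0.178) [heading=153, move]
  ]
  -- iteration 3/3 --
  LT 120: heading 153 -> 273
  PU: pen up
  REPEAT 3 [
    -- iteration 1/3 --
    LT 108: heading 273 -> 21
    FD 4: (3.402,0.178) -> (7.136,1.612) [heading=21, move]
    FD 2: (7.136,1.612) -> (9.003,2.328) [heading=21, move]
    -- iteration 2/3 --
    LT 108: heading 21 -> 129
    FD 4: (9.003,2.328) -> (6.486,5.437) [heading=129, move]
    FD 2: (6.486,5.437) -> (5.227,6.991) [heading=129, move]
    -- iteration 3/3 --
    LT 108: heading 129 -> 237
    FD 4: (5.227,6.991) -> (3.049,3.637) [heading=237, move]
    FD 2: (3.049,3.637) -> (1.959,1.959) [heading=237, move]
  ]
]
FD 9: (1.959,1.959) -> (-2.942,-5.589) [heading=237, move]
BK 8: (-2.942,-5.589) -> (1.415,1.121) [heading=237, move]
Final: pos=(1.415,1.121), heading=237, 0 segment(s) drawn

Answer: 1.415 1.121 237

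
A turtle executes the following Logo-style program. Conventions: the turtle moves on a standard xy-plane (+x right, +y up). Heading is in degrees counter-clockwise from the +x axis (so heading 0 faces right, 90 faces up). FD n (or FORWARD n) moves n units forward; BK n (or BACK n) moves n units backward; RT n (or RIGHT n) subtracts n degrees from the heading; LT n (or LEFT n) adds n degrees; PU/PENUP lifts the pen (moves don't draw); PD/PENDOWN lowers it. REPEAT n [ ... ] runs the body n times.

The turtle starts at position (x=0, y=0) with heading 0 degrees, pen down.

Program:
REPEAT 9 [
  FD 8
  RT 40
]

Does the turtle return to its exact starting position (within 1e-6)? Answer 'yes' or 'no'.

Executing turtle program step by step:
Start: pos=(0,0), heading=0, pen down
REPEAT 9 [
  -- iteration 1/9 --
  FD 8: (0,0) -> (8,0) [heading=0, draw]
  RT 40: heading 0 -> 320
  -- iteration 2/9 --
  FD 8: (8,0) -> (14.128,-5.142) [heading=320, draw]
  RT 40: heading 320 -> 280
  -- iteration 3/9 --
  FD 8: (14.128,-5.142) -> (15.518,-13.021) [heading=280, draw]
  RT 40: heading 280 -> 240
  -- iteration 4/9 --
  FD 8: (15.518,-13.021) -> (11.518,-19.949) [heading=240, draw]
  RT 40: heading 240 -> 200
  -- iteration 5/9 --
  FD 8: (11.518,-19.949) -> (4,-22.685) [heading=200, draw]
  RT 40: heading 200 -> 160
  -- iteration 6/9 --
  FD 8: (4,-22.685) -> (-3.518,-19.949) [heading=160, draw]
  RT 40: heading 160 -> 120
  -- iteration 7/9 --
  FD 8: (-3.518,-19.949) -> (-7.518,-13.021) [heading=120, draw]
  RT 40: heading 120 -> 80
  -- iteration 8/9 --
  FD 8: (-7.518,-13.021) -> (-6.128,-5.142) [heading=80, draw]
  RT 40: heading 80 -> 40
  -- iteration 9/9 --
  FD 8: (-6.128,-5.142) -> (0,0) [heading=40, draw]
  RT 40: heading 40 -> 0
]
Final: pos=(0,0), heading=0, 9 segment(s) drawn

Start position: (0, 0)
Final position: (0, 0)
Distance = 0; < 1e-6 -> CLOSED

Answer: yes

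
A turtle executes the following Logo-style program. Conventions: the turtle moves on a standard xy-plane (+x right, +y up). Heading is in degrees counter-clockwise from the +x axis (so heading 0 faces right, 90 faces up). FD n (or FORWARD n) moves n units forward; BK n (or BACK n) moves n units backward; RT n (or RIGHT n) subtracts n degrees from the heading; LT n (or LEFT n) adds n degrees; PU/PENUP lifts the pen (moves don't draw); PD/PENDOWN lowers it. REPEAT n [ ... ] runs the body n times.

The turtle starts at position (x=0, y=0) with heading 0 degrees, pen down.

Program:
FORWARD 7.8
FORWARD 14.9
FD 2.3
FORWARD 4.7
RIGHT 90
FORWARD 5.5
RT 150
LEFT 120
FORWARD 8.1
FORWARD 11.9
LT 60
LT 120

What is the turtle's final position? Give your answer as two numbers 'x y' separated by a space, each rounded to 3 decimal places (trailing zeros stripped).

Executing turtle program step by step:
Start: pos=(0,0), heading=0, pen down
FD 7.8: (0,0) -> (7.8,0) [heading=0, draw]
FD 14.9: (7.8,0) -> (22.7,0) [heading=0, draw]
FD 2.3: (22.7,0) -> (25,0) [heading=0, draw]
FD 4.7: (25,0) -> (29.7,0) [heading=0, draw]
RT 90: heading 0 -> 270
FD 5.5: (29.7,0) -> (29.7,-5.5) [heading=270, draw]
RT 150: heading 270 -> 120
LT 120: heading 120 -> 240
FD 8.1: (29.7,-5.5) -> (25.65,-12.515) [heading=240, draw]
FD 11.9: (25.65,-12.515) -> (19.7,-22.821) [heading=240, draw]
LT 60: heading 240 -> 300
LT 120: heading 300 -> 60
Final: pos=(19.7,-22.821), heading=60, 7 segment(s) drawn

Answer: 19.7 -22.821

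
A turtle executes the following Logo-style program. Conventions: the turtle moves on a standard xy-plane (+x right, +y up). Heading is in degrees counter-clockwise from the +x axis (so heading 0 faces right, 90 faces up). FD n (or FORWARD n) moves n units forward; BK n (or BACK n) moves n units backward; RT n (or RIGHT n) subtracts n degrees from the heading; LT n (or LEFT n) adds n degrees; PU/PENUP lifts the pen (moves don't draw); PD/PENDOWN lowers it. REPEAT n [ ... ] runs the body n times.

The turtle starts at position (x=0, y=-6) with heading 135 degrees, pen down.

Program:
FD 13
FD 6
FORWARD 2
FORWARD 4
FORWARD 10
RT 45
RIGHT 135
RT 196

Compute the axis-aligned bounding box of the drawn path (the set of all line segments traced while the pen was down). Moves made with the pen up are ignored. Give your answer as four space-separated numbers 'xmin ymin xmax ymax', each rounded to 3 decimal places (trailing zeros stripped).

Answer: -24.749 -6 0 18.749

Derivation:
Executing turtle program step by step:
Start: pos=(0,-6), heading=135, pen down
FD 13: (0,-6) -> (-9.192,3.192) [heading=135, draw]
FD 6: (-9.192,3.192) -> (-13.435,7.435) [heading=135, draw]
FD 2: (-13.435,7.435) -> (-14.849,8.849) [heading=135, draw]
FD 4: (-14.849,8.849) -> (-17.678,11.678) [heading=135, draw]
FD 10: (-17.678,11.678) -> (-24.749,18.749) [heading=135, draw]
RT 45: heading 135 -> 90
RT 135: heading 90 -> 315
RT 196: heading 315 -> 119
Final: pos=(-24.749,18.749), heading=119, 5 segment(s) drawn

Segment endpoints: x in {-24.749, -17.678, -14.849, -13.435, -9.192, 0}, y in {-6, 3.192, 7.435, 8.849, 11.678, 18.749}
xmin=-24.749, ymin=-6, xmax=0, ymax=18.749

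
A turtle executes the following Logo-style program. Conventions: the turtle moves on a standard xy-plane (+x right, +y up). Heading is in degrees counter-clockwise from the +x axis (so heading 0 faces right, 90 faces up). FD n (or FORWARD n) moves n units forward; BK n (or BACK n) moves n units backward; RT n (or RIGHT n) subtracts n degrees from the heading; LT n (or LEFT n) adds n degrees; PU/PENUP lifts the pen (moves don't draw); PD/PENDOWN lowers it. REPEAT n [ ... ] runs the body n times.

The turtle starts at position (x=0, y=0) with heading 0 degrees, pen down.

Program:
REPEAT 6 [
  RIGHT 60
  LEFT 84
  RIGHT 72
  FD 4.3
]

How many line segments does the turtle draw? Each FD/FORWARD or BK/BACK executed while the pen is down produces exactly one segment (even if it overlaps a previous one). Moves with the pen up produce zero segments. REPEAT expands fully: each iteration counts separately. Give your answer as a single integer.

Answer: 6

Derivation:
Executing turtle program step by step:
Start: pos=(0,0), heading=0, pen down
REPEAT 6 [
  -- iteration 1/6 --
  RT 60: heading 0 -> 300
  LT 84: heading 300 -> 24
  RT 72: heading 24 -> 312
  FD 4.3: (0,0) -> (2.877,-3.196) [heading=312, draw]
  -- iteration 2/6 --
  RT 60: heading 312 -> 252
  LT 84: heading 252 -> 336
  RT 72: heading 336 -> 264
  FD 4.3: (2.877,-3.196) -> (2.428,-7.472) [heading=264, draw]
  -- iteration 3/6 --
  RT 60: heading 264 -> 204
  LT 84: heading 204 -> 288
  RT 72: heading 288 -> 216
  FD 4.3: (2.428,-7.472) -> (-1.051,-9.999) [heading=216, draw]
  -- iteration 4/6 --
  RT 60: heading 216 -> 156
  LT 84: heading 156 -> 240
  RT 72: heading 240 -> 168
  FD 4.3: (-1.051,-9.999) -> (-5.257,-9.105) [heading=168, draw]
  -- iteration 5/6 --
  RT 60: heading 168 -> 108
  LT 84: heading 108 -> 192
  RT 72: heading 192 -> 120
  FD 4.3: (-5.257,-9.105) -> (-7.407,-5.382) [heading=120, draw]
  -- iteration 6/6 --
  RT 60: heading 120 -> 60
  LT 84: heading 60 -> 144
  RT 72: heading 144 -> 72
  FD 4.3: (-7.407,-5.382) -> (-6.078,-1.292) [heading=72, draw]
]
Final: pos=(-6.078,-1.292), heading=72, 6 segment(s) drawn
Segments drawn: 6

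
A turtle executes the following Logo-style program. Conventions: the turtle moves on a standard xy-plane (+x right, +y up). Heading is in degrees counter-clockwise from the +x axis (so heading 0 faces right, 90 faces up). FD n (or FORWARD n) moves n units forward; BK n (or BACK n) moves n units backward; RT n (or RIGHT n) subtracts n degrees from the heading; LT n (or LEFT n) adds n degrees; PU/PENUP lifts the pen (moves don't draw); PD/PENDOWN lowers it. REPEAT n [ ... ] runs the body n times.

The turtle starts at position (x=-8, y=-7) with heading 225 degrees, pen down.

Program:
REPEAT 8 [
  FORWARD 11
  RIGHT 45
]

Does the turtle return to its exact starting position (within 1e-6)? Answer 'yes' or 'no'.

Executing turtle program step by step:
Start: pos=(-8,-7), heading=225, pen down
REPEAT 8 [
  -- iteration 1/8 --
  FD 11: (-8,-7) -> (-15.778,-14.778) [heading=225, draw]
  RT 45: heading 225 -> 180
  -- iteration 2/8 --
  FD 11: (-15.778,-14.778) -> (-26.778,-14.778) [heading=180, draw]
  RT 45: heading 180 -> 135
  -- iteration 3/8 --
  FD 11: (-26.778,-14.778) -> (-34.556,-7) [heading=135, draw]
  RT 45: heading 135 -> 90
  -- iteration 4/8 --
  FD 11: (-34.556,-7) -> (-34.556,4) [heading=90, draw]
  RT 45: heading 90 -> 45
  -- iteration 5/8 --
  FD 11: (-34.556,4) -> (-26.778,11.778) [heading=45, draw]
  RT 45: heading 45 -> 0
  -- iteration 6/8 --
  FD 11: (-26.778,11.778) -> (-15.778,11.778) [heading=0, draw]
  RT 45: heading 0 -> 315
  -- iteration 7/8 --
  FD 11: (-15.778,11.778) -> (-8,4) [heading=315, draw]
  RT 45: heading 315 -> 270
  -- iteration 8/8 --
  FD 11: (-8,4) -> (-8,-7) [heading=270, draw]
  RT 45: heading 270 -> 225
]
Final: pos=(-8,-7), heading=225, 8 segment(s) drawn

Start position: (-8, -7)
Final position: (-8, -7)
Distance = 0; < 1e-6 -> CLOSED

Answer: yes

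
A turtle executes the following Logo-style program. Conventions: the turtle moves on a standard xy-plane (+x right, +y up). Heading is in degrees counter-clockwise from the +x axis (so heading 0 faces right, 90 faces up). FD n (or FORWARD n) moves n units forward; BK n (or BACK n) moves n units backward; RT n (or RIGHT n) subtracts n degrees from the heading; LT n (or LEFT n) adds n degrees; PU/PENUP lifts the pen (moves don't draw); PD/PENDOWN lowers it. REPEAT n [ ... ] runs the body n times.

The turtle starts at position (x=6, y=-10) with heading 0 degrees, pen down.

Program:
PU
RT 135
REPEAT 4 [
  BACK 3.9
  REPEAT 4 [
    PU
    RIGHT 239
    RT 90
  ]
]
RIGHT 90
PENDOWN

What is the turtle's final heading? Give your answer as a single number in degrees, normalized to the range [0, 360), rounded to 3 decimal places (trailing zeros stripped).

Answer: 271

Derivation:
Executing turtle program step by step:
Start: pos=(6,-10), heading=0, pen down
PU: pen up
RT 135: heading 0 -> 225
REPEAT 4 [
  -- iteration 1/4 --
  BK 3.9: (6,-10) -> (8.758,-7.242) [heading=225, move]
  REPEAT 4 [
    -- iteration 1/4 --
    PU: pen up
    RT 239: heading 225 -> 346
    RT 90: heading 346 -> 256
    -- iteration 2/4 --
    PU: pen up
    RT 239: heading 256 -> 17
    RT 90: heading 17 -> 287
    -- iteration 3/4 --
    PU: pen up
    RT 239: heading 287 -> 48
    RT 90: heading 48 -> 318
    -- iteration 4/4 --
    PU: pen up
    RT 239: heading 318 -> 79
    RT 90: heading 79 -> 349
  ]
  -- iteration 2/4 --
  BK 3.9: (8.758,-7.242) -> (4.929,-6.498) [heading=349, move]
  REPEAT 4 [
    -- iteration 1/4 --
    PU: pen up
    RT 239: heading 349 -> 110
    RT 90: heading 110 -> 20
    -- iteration 2/4 --
    PU: pen up
    RT 239: heading 20 -> 141
    RT 90: heading 141 -> 51
    -- iteration 3/4 --
    PU: pen up
    RT 239: heading 51 -> 172
    RT 90: heading 172 -> 82
    -- iteration 4/4 --
    PU: pen up
    RT 239: heading 82 -> 203
    RT 90: heading 203 -> 113
  ]
  -- iteration 3/4 --
  BK 3.9: (4.929,-6.498) -> (6.453,-10.088) [heading=113, move]
  REPEAT 4 [
    -- iteration 1/4 --
    PU: pen up
    RT 239: heading 113 -> 234
    RT 90: heading 234 -> 144
    -- iteration 2/4 --
    PU: pen up
    RT 239: heading 144 -> 265
    RT 90: heading 265 -> 175
    -- iteration 3/4 --
    PU: pen up
    RT 239: heading 175 -> 296
    RT 90: heading 296 -> 206
    -- iteration 4/4 --
    PU: pen up
    RT 239: heading 206 -> 327
    RT 90: heading 327 -> 237
  ]
  -- iteration 4/4 --
  BK 3.9: (6.453,-10.088) -> (8.577,-6.817) [heading=237, move]
  REPEAT 4 [
    -- iteration 1/4 --
    PU: pen up
    RT 239: heading 237 -> 358
    RT 90: heading 358 -> 268
    -- iteration 2/4 --
    PU: pen up
    RT 239: heading 268 -> 29
    RT 90: heading 29 -> 299
    -- iteration 3/4 --
    PU: pen up
    RT 239: heading 299 -> 60
    RT 90: heading 60 -> 330
    -- iteration 4/4 --
    PU: pen up
    RT 239: heading 330 -> 91
    RT 90: heading 91 -> 1
  ]
]
RT 90: heading 1 -> 271
PD: pen down
Final: pos=(8.577,-6.817), heading=271, 0 segment(s) drawn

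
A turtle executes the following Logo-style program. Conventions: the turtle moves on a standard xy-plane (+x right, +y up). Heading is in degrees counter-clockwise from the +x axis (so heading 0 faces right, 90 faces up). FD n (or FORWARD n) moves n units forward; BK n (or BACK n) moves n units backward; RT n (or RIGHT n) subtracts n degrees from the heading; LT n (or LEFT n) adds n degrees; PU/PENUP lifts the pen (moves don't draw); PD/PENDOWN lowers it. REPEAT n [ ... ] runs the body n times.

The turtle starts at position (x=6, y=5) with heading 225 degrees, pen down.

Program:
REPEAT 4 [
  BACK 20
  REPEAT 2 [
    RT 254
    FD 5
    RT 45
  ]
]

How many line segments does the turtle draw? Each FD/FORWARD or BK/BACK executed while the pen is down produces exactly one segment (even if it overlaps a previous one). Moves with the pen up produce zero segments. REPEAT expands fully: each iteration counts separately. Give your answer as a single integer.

Executing turtle program step by step:
Start: pos=(6,5), heading=225, pen down
REPEAT 4 [
  -- iteration 1/4 --
  BK 20: (6,5) -> (20.142,19.142) [heading=225, draw]
  REPEAT 2 [
    -- iteration 1/2 --
    RT 254: heading 225 -> 331
    FD 5: (20.142,19.142) -> (24.515,16.718) [heading=331, draw]
    RT 45: heading 331 -> 286
    -- iteration 2/2 --
    RT 254: heading 286 -> 32
    FD 5: (24.515,16.718) -> (28.755,19.368) [heading=32, draw]
    RT 45: heading 32 -> 347
  ]
  -- iteration 2/4 --
  BK 20: (28.755,19.368) -> (9.268,23.867) [heading=347, draw]
  REPEAT 2 [
    -- iteration 1/2 --
    RT 254: heading 347 -> 93
    FD 5: (9.268,23.867) -> (9.006,28.86) [heading=93, draw]
    RT 45: heading 93 -> 48
    -- iteration 2/2 --
    RT 254: heading 48 -> 154
    FD 5: (9.006,28.86) -> (4.512,31.052) [heading=154, draw]
    RT 45: heading 154 -> 109
  ]
  -- iteration 3/4 --
  BK 20: (4.512,31.052) -> (11.024,12.141) [heading=109, draw]
  REPEAT 2 [
    -- iteration 1/2 --
    RT 254: heading 109 -> 215
    FD 5: (11.024,12.141) -> (6.928,9.273) [heading=215, draw]
    RT 45: heading 215 -> 170
    -- iteration 2/2 --
    RT 254: heading 170 -> 276
    FD 5: (6.928,9.273) -> (7.451,4.301) [heading=276, draw]
    RT 45: heading 276 -> 231
  ]
  -- iteration 4/4 --
  BK 20: (7.451,4.301) -> (20.037,19.844) [heading=231, draw]
  REPEAT 2 [
    -- iteration 1/2 --
    RT 254: heading 231 -> 337
    FD 5: (20.037,19.844) -> (24.64,17.89) [heading=337, draw]
    RT 45: heading 337 -> 292
    -- iteration 2/2 --
    RT 254: heading 292 -> 38
    FD 5: (24.64,17.89) -> (28.58,20.968) [heading=38, draw]
    RT 45: heading 38 -> 353
  ]
]
Final: pos=(28.58,20.968), heading=353, 12 segment(s) drawn
Segments drawn: 12

Answer: 12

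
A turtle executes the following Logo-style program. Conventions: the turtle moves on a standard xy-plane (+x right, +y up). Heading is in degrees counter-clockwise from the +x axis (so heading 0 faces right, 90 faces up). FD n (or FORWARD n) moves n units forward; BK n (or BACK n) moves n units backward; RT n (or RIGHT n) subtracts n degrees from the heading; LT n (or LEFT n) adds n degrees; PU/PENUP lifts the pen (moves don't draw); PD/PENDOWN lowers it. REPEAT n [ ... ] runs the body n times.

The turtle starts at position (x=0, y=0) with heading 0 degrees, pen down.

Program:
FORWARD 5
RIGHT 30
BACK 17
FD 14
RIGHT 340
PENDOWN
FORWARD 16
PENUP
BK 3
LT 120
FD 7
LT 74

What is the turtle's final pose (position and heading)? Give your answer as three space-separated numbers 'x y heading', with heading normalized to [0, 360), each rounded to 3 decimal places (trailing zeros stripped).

Answer: 12.81 5.82 184

Derivation:
Executing turtle program step by step:
Start: pos=(0,0), heading=0, pen down
FD 5: (0,0) -> (5,0) [heading=0, draw]
RT 30: heading 0 -> 330
BK 17: (5,0) -> (-9.722,8.5) [heading=330, draw]
FD 14: (-9.722,8.5) -> (2.402,1.5) [heading=330, draw]
RT 340: heading 330 -> 350
PD: pen down
FD 16: (2.402,1.5) -> (18.159,-1.278) [heading=350, draw]
PU: pen up
BK 3: (18.159,-1.278) -> (15.204,-0.757) [heading=350, move]
LT 120: heading 350 -> 110
FD 7: (15.204,-0.757) -> (12.81,5.82) [heading=110, move]
LT 74: heading 110 -> 184
Final: pos=(12.81,5.82), heading=184, 4 segment(s) drawn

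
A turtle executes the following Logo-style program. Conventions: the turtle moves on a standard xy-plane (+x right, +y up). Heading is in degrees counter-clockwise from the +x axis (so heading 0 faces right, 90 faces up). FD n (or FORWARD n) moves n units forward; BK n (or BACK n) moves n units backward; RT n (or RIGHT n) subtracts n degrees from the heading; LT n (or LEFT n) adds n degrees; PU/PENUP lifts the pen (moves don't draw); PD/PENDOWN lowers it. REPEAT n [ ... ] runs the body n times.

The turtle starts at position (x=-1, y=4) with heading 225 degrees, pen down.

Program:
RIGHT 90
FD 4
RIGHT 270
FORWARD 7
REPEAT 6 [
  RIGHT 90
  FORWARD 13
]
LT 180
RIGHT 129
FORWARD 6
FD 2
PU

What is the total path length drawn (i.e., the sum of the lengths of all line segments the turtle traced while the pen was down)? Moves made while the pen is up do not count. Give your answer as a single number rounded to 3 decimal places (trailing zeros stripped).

Answer: 97

Derivation:
Executing turtle program step by step:
Start: pos=(-1,4), heading=225, pen down
RT 90: heading 225 -> 135
FD 4: (-1,4) -> (-3.828,6.828) [heading=135, draw]
RT 270: heading 135 -> 225
FD 7: (-3.828,6.828) -> (-8.778,1.879) [heading=225, draw]
REPEAT 6 [
  -- iteration 1/6 --
  RT 90: heading 225 -> 135
  FD 13: (-8.778,1.879) -> (-17.971,11.071) [heading=135, draw]
  -- iteration 2/6 --
  RT 90: heading 135 -> 45
  FD 13: (-17.971,11.071) -> (-8.778,20.263) [heading=45, draw]
  -- iteration 3/6 --
  RT 90: heading 45 -> 315
  FD 13: (-8.778,20.263) -> (0.414,11.071) [heading=315, draw]
  -- iteration 4/6 --
  RT 90: heading 315 -> 225
  FD 13: (0.414,11.071) -> (-8.778,1.879) [heading=225, draw]
  -- iteration 5/6 --
  RT 90: heading 225 -> 135
  FD 13: (-8.778,1.879) -> (-17.971,11.071) [heading=135, draw]
  -- iteration 6/6 --
  RT 90: heading 135 -> 45
  FD 13: (-17.971,11.071) -> (-8.778,20.263) [heading=45, draw]
]
LT 180: heading 45 -> 225
RT 129: heading 225 -> 96
FD 6: (-8.778,20.263) -> (-9.405,26.231) [heading=96, draw]
FD 2: (-9.405,26.231) -> (-9.614,28.22) [heading=96, draw]
PU: pen up
Final: pos=(-9.614,28.22), heading=96, 10 segment(s) drawn

Segment lengths:
  seg 1: (-1,4) -> (-3.828,6.828), length = 4
  seg 2: (-3.828,6.828) -> (-8.778,1.879), length = 7
  seg 3: (-8.778,1.879) -> (-17.971,11.071), length = 13
  seg 4: (-17.971,11.071) -> (-8.778,20.263), length = 13
  seg 5: (-8.778,20.263) -> (0.414,11.071), length = 13
  seg 6: (0.414,11.071) -> (-8.778,1.879), length = 13
  seg 7: (-8.778,1.879) -> (-17.971,11.071), length = 13
  seg 8: (-17.971,11.071) -> (-8.778,20.263), length = 13
  seg 9: (-8.778,20.263) -> (-9.405,26.231), length = 6
  seg 10: (-9.405,26.231) -> (-9.614,28.22), length = 2
Total = 97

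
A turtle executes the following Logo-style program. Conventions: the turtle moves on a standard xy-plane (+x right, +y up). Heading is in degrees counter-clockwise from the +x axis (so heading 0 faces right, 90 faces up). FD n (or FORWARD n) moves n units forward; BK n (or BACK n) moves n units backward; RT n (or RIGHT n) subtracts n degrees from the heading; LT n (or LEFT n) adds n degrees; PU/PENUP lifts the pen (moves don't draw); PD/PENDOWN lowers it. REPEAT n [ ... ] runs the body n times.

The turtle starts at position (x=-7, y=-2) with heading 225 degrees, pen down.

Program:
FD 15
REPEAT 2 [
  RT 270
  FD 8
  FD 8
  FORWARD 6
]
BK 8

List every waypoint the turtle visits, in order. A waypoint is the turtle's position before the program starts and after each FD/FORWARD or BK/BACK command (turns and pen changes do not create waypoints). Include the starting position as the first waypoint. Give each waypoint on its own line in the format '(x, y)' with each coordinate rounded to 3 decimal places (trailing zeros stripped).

Executing turtle program step by step:
Start: pos=(-7,-2), heading=225, pen down
FD 15: (-7,-2) -> (-17.607,-12.607) [heading=225, draw]
REPEAT 2 [
  -- iteration 1/2 --
  RT 270: heading 225 -> 315
  FD 8: (-17.607,-12.607) -> (-11.95,-18.263) [heading=315, draw]
  FD 8: (-11.95,-18.263) -> (-6.293,-23.92) [heading=315, draw]
  FD 6: (-6.293,-23.92) -> (-2.05,-28.163) [heading=315, draw]
  -- iteration 2/2 --
  RT 270: heading 315 -> 45
  FD 8: (-2.05,-28.163) -> (3.607,-22.506) [heading=45, draw]
  FD 8: (3.607,-22.506) -> (9.263,-16.849) [heading=45, draw]
  FD 6: (9.263,-16.849) -> (13.506,-12.607) [heading=45, draw]
]
BK 8: (13.506,-12.607) -> (7.849,-18.263) [heading=45, draw]
Final: pos=(7.849,-18.263), heading=45, 8 segment(s) drawn
Waypoints (9 total):
(-7, -2)
(-17.607, -12.607)
(-11.95, -18.263)
(-6.293, -23.92)
(-2.05, -28.163)
(3.607, -22.506)
(9.263, -16.849)
(13.506, -12.607)
(7.849, -18.263)

Answer: (-7, -2)
(-17.607, -12.607)
(-11.95, -18.263)
(-6.293, -23.92)
(-2.05, -28.163)
(3.607, -22.506)
(9.263, -16.849)
(13.506, -12.607)
(7.849, -18.263)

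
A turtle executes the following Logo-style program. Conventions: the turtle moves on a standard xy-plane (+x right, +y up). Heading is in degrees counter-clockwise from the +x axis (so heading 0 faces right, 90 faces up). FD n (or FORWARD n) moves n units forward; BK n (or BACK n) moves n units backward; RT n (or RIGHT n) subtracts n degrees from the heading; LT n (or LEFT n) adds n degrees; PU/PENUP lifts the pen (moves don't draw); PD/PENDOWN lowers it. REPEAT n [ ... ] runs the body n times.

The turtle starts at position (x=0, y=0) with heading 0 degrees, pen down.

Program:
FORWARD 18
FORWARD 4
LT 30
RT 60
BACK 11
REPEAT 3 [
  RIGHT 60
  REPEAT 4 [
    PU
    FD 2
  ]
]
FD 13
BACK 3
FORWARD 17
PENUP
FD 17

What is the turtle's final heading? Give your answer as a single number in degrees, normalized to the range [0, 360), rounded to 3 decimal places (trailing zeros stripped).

Executing turtle program step by step:
Start: pos=(0,0), heading=0, pen down
FD 18: (0,0) -> (18,0) [heading=0, draw]
FD 4: (18,0) -> (22,0) [heading=0, draw]
LT 30: heading 0 -> 30
RT 60: heading 30 -> 330
BK 11: (22,0) -> (12.474,5.5) [heading=330, draw]
REPEAT 3 [
  -- iteration 1/3 --
  RT 60: heading 330 -> 270
  REPEAT 4 [
    -- iteration 1/4 --
    PU: pen up
    FD 2: (12.474,5.5) -> (12.474,3.5) [heading=270, move]
    -- iteration 2/4 --
    PU: pen up
    FD 2: (12.474,3.5) -> (12.474,1.5) [heading=270, move]
    -- iteration 3/4 --
    PU: pen up
    FD 2: (12.474,1.5) -> (12.474,-0.5) [heading=270, move]
    -- iteration 4/4 --
    PU: pen up
    FD 2: (12.474,-0.5) -> (12.474,-2.5) [heading=270, move]
  ]
  -- iteration 2/3 --
  RT 60: heading 270 -> 210
  REPEAT 4 [
    -- iteration 1/4 --
    PU: pen up
    FD 2: (12.474,-2.5) -> (10.742,-3.5) [heading=210, move]
    -- iteration 2/4 --
    PU: pen up
    FD 2: (10.742,-3.5) -> (9.01,-4.5) [heading=210, move]
    -- iteration 3/4 --
    PU: pen up
    FD 2: (9.01,-4.5) -> (7.278,-5.5) [heading=210, move]
    -- iteration 4/4 --
    PU: pen up
    FD 2: (7.278,-5.5) -> (5.546,-6.5) [heading=210, move]
  ]
  -- iteration 3/3 --
  RT 60: heading 210 -> 150
  REPEAT 4 [
    -- iteration 1/4 --
    PU: pen up
    FD 2: (5.546,-6.5) -> (3.813,-5.5) [heading=150, move]
    -- iteration 2/4 --
    PU: pen up
    FD 2: (3.813,-5.5) -> (2.081,-4.5) [heading=150, move]
    -- iteration 3/4 --
    PU: pen up
    FD 2: (2.081,-4.5) -> (0.349,-3.5) [heading=150, move]
    -- iteration 4/4 --
    PU: pen up
    FD 2: (0.349,-3.5) -> (-1.383,-2.5) [heading=150, move]
  ]
]
FD 13: (-1.383,-2.5) -> (-12.641,4) [heading=150, move]
BK 3: (-12.641,4) -> (-10.043,2.5) [heading=150, move]
FD 17: (-10.043,2.5) -> (-24.765,11) [heading=150, move]
PU: pen up
FD 17: (-24.765,11) -> (-39.488,19.5) [heading=150, move]
Final: pos=(-39.488,19.5), heading=150, 3 segment(s) drawn

Answer: 150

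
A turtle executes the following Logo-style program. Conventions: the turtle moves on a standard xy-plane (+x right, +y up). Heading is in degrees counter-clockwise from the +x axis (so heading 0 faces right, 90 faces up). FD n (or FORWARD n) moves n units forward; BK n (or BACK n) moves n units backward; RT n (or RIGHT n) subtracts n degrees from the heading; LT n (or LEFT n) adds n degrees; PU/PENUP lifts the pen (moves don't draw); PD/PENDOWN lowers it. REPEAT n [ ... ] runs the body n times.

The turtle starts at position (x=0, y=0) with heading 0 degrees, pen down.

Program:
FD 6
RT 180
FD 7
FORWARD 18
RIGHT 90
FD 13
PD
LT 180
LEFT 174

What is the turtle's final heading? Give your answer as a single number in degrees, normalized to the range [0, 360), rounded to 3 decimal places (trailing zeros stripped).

Answer: 84

Derivation:
Executing turtle program step by step:
Start: pos=(0,0), heading=0, pen down
FD 6: (0,0) -> (6,0) [heading=0, draw]
RT 180: heading 0 -> 180
FD 7: (6,0) -> (-1,0) [heading=180, draw]
FD 18: (-1,0) -> (-19,0) [heading=180, draw]
RT 90: heading 180 -> 90
FD 13: (-19,0) -> (-19,13) [heading=90, draw]
PD: pen down
LT 180: heading 90 -> 270
LT 174: heading 270 -> 84
Final: pos=(-19,13), heading=84, 4 segment(s) drawn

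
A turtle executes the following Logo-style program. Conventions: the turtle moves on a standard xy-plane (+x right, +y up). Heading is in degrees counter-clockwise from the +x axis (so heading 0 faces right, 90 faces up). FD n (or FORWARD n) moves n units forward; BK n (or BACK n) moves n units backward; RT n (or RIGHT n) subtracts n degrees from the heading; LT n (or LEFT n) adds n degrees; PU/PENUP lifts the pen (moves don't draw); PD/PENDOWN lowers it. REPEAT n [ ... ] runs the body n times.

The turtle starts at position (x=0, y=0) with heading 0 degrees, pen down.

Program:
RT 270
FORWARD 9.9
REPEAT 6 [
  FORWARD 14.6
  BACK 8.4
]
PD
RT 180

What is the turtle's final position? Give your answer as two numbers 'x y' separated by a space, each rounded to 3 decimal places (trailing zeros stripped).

Answer: 0 47.1

Derivation:
Executing turtle program step by step:
Start: pos=(0,0), heading=0, pen down
RT 270: heading 0 -> 90
FD 9.9: (0,0) -> (0,9.9) [heading=90, draw]
REPEAT 6 [
  -- iteration 1/6 --
  FD 14.6: (0,9.9) -> (0,24.5) [heading=90, draw]
  BK 8.4: (0,24.5) -> (0,16.1) [heading=90, draw]
  -- iteration 2/6 --
  FD 14.6: (0,16.1) -> (0,30.7) [heading=90, draw]
  BK 8.4: (0,30.7) -> (0,22.3) [heading=90, draw]
  -- iteration 3/6 --
  FD 14.6: (0,22.3) -> (0,36.9) [heading=90, draw]
  BK 8.4: (0,36.9) -> (0,28.5) [heading=90, draw]
  -- iteration 4/6 --
  FD 14.6: (0,28.5) -> (0,43.1) [heading=90, draw]
  BK 8.4: (0,43.1) -> (0,34.7) [heading=90, draw]
  -- iteration 5/6 --
  FD 14.6: (0,34.7) -> (0,49.3) [heading=90, draw]
  BK 8.4: (0,49.3) -> (0,40.9) [heading=90, draw]
  -- iteration 6/6 --
  FD 14.6: (0,40.9) -> (0,55.5) [heading=90, draw]
  BK 8.4: (0,55.5) -> (0,47.1) [heading=90, draw]
]
PD: pen down
RT 180: heading 90 -> 270
Final: pos=(0,47.1), heading=270, 13 segment(s) drawn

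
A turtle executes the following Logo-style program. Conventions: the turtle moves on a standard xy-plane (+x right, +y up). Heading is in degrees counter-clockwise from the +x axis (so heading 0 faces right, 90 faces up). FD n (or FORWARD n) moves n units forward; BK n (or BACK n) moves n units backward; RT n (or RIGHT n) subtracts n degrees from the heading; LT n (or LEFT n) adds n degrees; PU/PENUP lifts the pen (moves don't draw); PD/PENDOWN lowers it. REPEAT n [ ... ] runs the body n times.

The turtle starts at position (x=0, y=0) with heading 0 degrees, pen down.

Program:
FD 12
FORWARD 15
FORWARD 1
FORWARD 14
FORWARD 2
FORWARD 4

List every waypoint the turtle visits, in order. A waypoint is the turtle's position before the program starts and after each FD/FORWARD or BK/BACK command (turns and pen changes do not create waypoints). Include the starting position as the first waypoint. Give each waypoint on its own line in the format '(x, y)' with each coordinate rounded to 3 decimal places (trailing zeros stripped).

Executing turtle program step by step:
Start: pos=(0,0), heading=0, pen down
FD 12: (0,0) -> (12,0) [heading=0, draw]
FD 15: (12,0) -> (27,0) [heading=0, draw]
FD 1: (27,0) -> (28,0) [heading=0, draw]
FD 14: (28,0) -> (42,0) [heading=0, draw]
FD 2: (42,0) -> (44,0) [heading=0, draw]
FD 4: (44,0) -> (48,0) [heading=0, draw]
Final: pos=(48,0), heading=0, 6 segment(s) drawn
Waypoints (7 total):
(0, 0)
(12, 0)
(27, 0)
(28, 0)
(42, 0)
(44, 0)
(48, 0)

Answer: (0, 0)
(12, 0)
(27, 0)
(28, 0)
(42, 0)
(44, 0)
(48, 0)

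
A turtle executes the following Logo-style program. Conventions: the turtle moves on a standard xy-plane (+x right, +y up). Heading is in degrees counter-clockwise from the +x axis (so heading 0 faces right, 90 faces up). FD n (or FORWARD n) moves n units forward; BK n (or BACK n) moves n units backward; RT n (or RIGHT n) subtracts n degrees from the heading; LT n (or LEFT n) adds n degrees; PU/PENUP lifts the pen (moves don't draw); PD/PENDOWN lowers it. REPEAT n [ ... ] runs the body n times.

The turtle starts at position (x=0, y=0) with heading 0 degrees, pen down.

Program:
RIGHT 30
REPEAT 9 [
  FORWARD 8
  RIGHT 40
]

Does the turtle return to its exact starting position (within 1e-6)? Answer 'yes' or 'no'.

Answer: yes

Derivation:
Executing turtle program step by step:
Start: pos=(0,0), heading=0, pen down
RT 30: heading 0 -> 330
REPEAT 9 [
  -- iteration 1/9 --
  FD 8: (0,0) -> (6.928,-4) [heading=330, draw]
  RT 40: heading 330 -> 290
  -- iteration 2/9 --
  FD 8: (6.928,-4) -> (9.664,-11.518) [heading=290, draw]
  RT 40: heading 290 -> 250
  -- iteration 3/9 --
  FD 8: (9.664,-11.518) -> (6.928,-19.035) [heading=250, draw]
  RT 40: heading 250 -> 210
  -- iteration 4/9 --
  FD 8: (6.928,-19.035) -> (0,-23.035) [heading=210, draw]
  RT 40: heading 210 -> 170
  -- iteration 5/9 --
  FD 8: (0,-23.035) -> (-7.878,-21.646) [heading=170, draw]
  RT 40: heading 170 -> 130
  -- iteration 6/9 --
  FD 8: (-7.878,-21.646) -> (-13.021,-15.518) [heading=130, draw]
  RT 40: heading 130 -> 90
  -- iteration 7/9 --
  FD 8: (-13.021,-15.518) -> (-13.021,-7.518) [heading=90, draw]
  RT 40: heading 90 -> 50
  -- iteration 8/9 --
  FD 8: (-13.021,-7.518) -> (-7.878,-1.389) [heading=50, draw]
  RT 40: heading 50 -> 10
  -- iteration 9/9 --
  FD 8: (-7.878,-1.389) -> (0,0) [heading=10, draw]
  RT 40: heading 10 -> 330
]
Final: pos=(0,0), heading=330, 9 segment(s) drawn

Start position: (0, 0)
Final position: (0, 0)
Distance = 0; < 1e-6 -> CLOSED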